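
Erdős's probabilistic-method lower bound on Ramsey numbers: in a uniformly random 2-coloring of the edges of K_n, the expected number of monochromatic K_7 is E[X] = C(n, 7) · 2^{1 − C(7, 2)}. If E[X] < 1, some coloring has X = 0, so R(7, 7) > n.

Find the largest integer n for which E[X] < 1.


We need C(n, 7) · 2^{1 − 21} < 1, i.e. C(n, 7) < 2^{21 − 1} = 1048576.
Check values of n near the boundary:
  n = 25: C(25, 7) = 480700; 480700 < 1048576? YES
  n = 26: C(26, 7) = 657800; 657800 < 1048576? YES
  n = 27: C(27, 7) = 888030; 888030 < 1048576? YES
  n = 28: C(28, 7) = 1184040; 1184040 < 1048576? NO
  n = 29: C(29, 7) = 1560780; 1560780 < 1048576? NO
The largest n with C(n, 7) < 1048576 is n = 27 (where E[X] = 444015/524288 ≈ 0.846891). Hence R(7, 7) > 27, i.e. R(7, 7) ≥ 28.

Largest n = 27; hence R(7, 7) > 27.


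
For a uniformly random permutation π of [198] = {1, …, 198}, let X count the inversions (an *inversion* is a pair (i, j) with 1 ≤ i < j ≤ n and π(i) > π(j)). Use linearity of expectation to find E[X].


Write X = Σ X_I over the C(198, 2) = 19503 pairs i < j, with X_I the indicator of one inversion.
There are 19503 indicators.
For each fixed pair i < j, the values π(i) and π(j) are two distinct elements of {1, …, 198} in uniformly random order; by symmetry P[π(i) > π(j)] = 1/2.
By linearity: E[X] = 19503 · (1/2) = C(198, 2) · (1/2) = 19503/2 = 19503/2 ≈ 9751.500.

E[X] = 19503/2 = 9751.500.


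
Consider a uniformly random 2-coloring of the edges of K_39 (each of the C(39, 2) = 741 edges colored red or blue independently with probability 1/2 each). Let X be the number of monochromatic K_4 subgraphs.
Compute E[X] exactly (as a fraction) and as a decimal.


Let X = Σ_S X_S over the C(39, 4) = 82251 subsets S of size 4, where X_S = 1 if the K_4 on S is monochromatic.
For a fixed S, the K_4 on S has C(4, 2) = 6 edges. P[all 6 edges red] = (1/2)^6, and likewise for blue, so P[monochromatic] = 2·(1/2)^6 = 2^{1 − 6} = 1/32.
By linearity: E[X] = C(39, 4) · 2^{1 − 6} = 82251 · 1/32 = 82251/32.
Numerically: E[X] ≈ 2570.3438.

E[X] = C(39,4)·2^(1−C(4,2)) = 82251/32 ≈ 2570.3438.


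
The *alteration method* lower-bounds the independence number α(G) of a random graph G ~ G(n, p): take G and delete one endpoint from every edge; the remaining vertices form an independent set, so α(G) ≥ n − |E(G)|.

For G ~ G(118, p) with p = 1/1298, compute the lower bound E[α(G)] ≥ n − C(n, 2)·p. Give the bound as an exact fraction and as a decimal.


E[|E(G)|] = C(118, 2)·p = 6903 · (1/1298) = 117/22.
E[α(G)] ≥ n − E[|E(G)|] = 118 − 117/22 = 2479/22.
Numerically: ≈ 112.6818.
(This is only a lower bound; the true E[α(G)] may be larger.)

E[α(G)] ≥ 2479/22 ≈ 112.6818.


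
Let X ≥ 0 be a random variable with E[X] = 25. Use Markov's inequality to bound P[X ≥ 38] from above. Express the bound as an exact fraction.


μ = E[X] = 25, a = 38.
Markov: P[X ≥ 38] ≤ μ/a = (25)/38 = 25/38.
Numerically: ≈ 0.65789.
(Since a = 38 > μ = 25.00000, the bound 25/38 is < 1 and informative.)

P[X ≥ 38] ≤ 25/38 ≈ 0.65789.


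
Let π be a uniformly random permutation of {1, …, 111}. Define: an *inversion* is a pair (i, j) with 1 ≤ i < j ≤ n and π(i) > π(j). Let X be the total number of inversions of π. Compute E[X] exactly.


Write X = Σ X_I over the C(111, 2) = 6105 pairs i < j, with X_I the indicator of one inversion.
There are 6105 indicators.
For each fixed pair i < j, the values π(i) and π(j) are two distinct elements of {1, …, 111} in uniformly random order; by symmetry P[π(i) > π(j)] = 1/2.
By linearity: E[X] = 6105 · (1/2) = C(111, 2) · (1/2) = 6105/2 = 6105/2 ≈ 3052.500000.

E[X] = 6105/2 = 3052.500000.


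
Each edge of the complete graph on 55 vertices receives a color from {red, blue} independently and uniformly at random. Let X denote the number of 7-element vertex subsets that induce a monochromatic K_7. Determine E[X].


Let X = Σ_S X_S over the C(55, 7) = 202927725 subsets S of size 7, where X_S = 1 if the K_7 on S is monochromatic.
For a fixed S, the K_7 on S has C(7, 2) = 21 edges. P[all 21 edges red] = (1/2)^21, and likewise for blue, so P[monochromatic] = 2·(1/2)^21 = 2^{1 − 21} = 1/1048576.
By linearity of expectation: E[X] = C(55, 7) · 2^{1 − 21} = 202927725 · 1/1048576 = 202927725/1048576.
Numerically: E[X] ≈ 193.527.

E[X] = C(55,7)·2^(1−C(7,2)) = 202927725/1048576 ≈ 193.527.


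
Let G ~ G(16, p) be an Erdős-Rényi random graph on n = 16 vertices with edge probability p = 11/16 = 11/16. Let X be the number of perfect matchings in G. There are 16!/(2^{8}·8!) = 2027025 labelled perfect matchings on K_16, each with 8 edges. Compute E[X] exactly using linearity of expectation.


K_16 has 16!/(2^{8}·8!) = 2027025 labelled perfect matchings.
For each such perfect matching H, let X_H = 1 if all 8 edges of H are present in G. Then P[X_H = 1] = p^{8} = (11/16)^{8} = 214358881/4294967296.
By linearity of expectation: E[X] = Σ_H E[X_H] = 2027025 · p^{8} = 2027025 · 214358881/4294967296 = 434510810759025/4294967296.
Numerically: E[X] ≈ 1.012e+05.

E[X] = 2027025 · (11/16)^{8} = 434510810759025/4294967296 ≈ 1.012e+05.


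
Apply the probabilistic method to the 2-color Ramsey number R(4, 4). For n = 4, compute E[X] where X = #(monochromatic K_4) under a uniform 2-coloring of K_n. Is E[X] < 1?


E[X] = C(4, 4) · 2^{1 − 6} = 1 · 2^{−5} = 1/32.
As a reduced fraction: E[X] = 1/32 ≈ 0.0312.
Is E[X] < 1? YES.
Since E[X] < 1, there exists a 2-coloring of K_{4} with no monochromatic K_4; hence R(4, 4) > 4.

E[X] = 1/32 ≈ 0.0312; E[X] < 1, so R(4, 4) > 4.


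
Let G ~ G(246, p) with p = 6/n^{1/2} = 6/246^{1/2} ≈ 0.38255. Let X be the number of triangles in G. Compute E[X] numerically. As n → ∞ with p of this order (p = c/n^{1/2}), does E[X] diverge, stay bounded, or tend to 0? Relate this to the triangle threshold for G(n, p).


Number of potential triangles: C(246, 3) = 2450980.
Each occurs with probability p³ ≈ (0.38255)³ ≈ 5.5982346e-02.
By linearity: E[X] = C(246, 3)·p³ ≈ 2450980 · 5.5982346e-02 ≈ 137211.60926.
Since α = 1/2 < 1, p = c/n^{1/2} ≫ 1/n is above the triangle threshold p ~ 1/n. Asymptotically E[X] ~ (c³/6)·n^{3(1−α)} = (6³/6)·n^{1.5} → ∞; triangles are abundant w.h.p.

E[X] ≈ 137211.60926; in regime p = Θ(1/n^{1/2}) E[X] diverges (above the triangle threshold p ~ 1/n).


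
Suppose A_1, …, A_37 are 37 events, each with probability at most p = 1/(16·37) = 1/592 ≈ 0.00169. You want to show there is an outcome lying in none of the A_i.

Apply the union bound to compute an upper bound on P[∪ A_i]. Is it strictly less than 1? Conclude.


Union bound: P[∪_{i=1}^{37} A_i] ≤ Σ_i P[A_i] ≤ 37·p = 37·(1/592) = 1/16.
Numerically: 1/16 ≈ 0.06250.
Is 1/16 < 1? YES.
Since P[∪ A_i] ≤ 1/16 < 1, the complement has P[∩ A_i^c] ≥ 1 − 1/16 = 15/16 > 0, so some outcome avoids every A_i.

37·p = 1/16 ≈ 0.06250; existence CERTIFIED by the union bound.


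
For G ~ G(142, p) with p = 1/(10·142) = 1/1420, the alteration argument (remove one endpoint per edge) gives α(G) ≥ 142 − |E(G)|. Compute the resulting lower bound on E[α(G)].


E[|E(G)|] = C(142, 2)·p = 10011 · (1/1420) = 141/20.
E[α(G)] ≥ n − E[|E(G)|] = 142 − 141/20 = 2699/20.
Numerically: ≈ 134.950.
(This is only a lower bound; the true E[α(G)] may be larger.)

E[α(G)] ≥ 2699/20 ≈ 134.950.


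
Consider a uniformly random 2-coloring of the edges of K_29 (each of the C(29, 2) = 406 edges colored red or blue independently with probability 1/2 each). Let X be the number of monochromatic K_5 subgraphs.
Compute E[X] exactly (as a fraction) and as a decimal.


Let X = Σ_S X_S over the C(29, 5) = 118755 subsets S of size 5, where X_S = 1 if the K_5 on S is monochromatic.
For a fixed S, the K_5 on S has C(5, 2) = 10 edges. P[all 10 edges red] = (1/2)^10, and likewise for blue, so P[monochromatic] = 2·(1/2)^10 = 2^{1 − 10} = 1/512.
By linearity: E[X] = C(29, 5) · 2^{1 − 10} = 118755 · 1/512 = 118755/512.
Numerically: E[X] ≈ 231.943.

E[X] = C(29,5)·2^(1−C(5,2)) = 118755/512 ≈ 231.943.


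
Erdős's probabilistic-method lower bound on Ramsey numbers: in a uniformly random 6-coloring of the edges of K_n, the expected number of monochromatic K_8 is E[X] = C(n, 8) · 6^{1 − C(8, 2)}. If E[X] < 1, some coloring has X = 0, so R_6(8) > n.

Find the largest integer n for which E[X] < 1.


We need C(n, 8) · 6^{1 − 28} < 1, i.e. C(n, 8) < 6^{28 − 1} = 1023490369077469249536.
Check values of n near the boundary:
  n = 1593: C(1593, 8) = 1010555394551193970323; 1010555394551193970323 < 1023490369077469249536? YES
  n = 1594: C(1594, 8) = 1015652773590544255167; 1015652773590544255167 < 1023490369077469249536? YES
  n = 1595: C(1595, 8) = 1020772636343363633895; 1020772636343363633895 < 1023490369077469249536? YES
  n = 1596: C(1596, 8) = 1025915067760710553965; 1025915067760710553965 < 1023490369077469249536? NO
  n = 1597: C(1597, 8) = 1031080153060953275445; 1031080153060953275445 < 1023490369077469249536? NO
  n = 1598: C(1598, 8) = 1036267977730442348529; 1036267977730442348529 < 1023490369077469249536? NO
The largest n with C(n, 8) < 1023490369077469249536 is n = 1595 (where E[X] = 113419181815929292655/113721152119718805504 ≈ 0.9973446). Hence R_6(8) > 1595, i.e. R_6(8) ≥ 1596.

Largest n = 1595; hence R_6(8) > 1595.


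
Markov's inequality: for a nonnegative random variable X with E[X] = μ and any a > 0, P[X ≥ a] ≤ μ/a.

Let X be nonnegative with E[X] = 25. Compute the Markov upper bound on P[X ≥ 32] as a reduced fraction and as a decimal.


μ = E[X] = 25, a = 32.
Markov: P[X ≥ 32] ≤ μ/a = (25)/32 = 25/32.
Numerically: ≈ 0.78125.
(Since a = 32 > μ = 25.00000, the bound 25/32 is < 1 and informative.)

P[X ≥ 32] ≤ 25/32 ≈ 0.78125.


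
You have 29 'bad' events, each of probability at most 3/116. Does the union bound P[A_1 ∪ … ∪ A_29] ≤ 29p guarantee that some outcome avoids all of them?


Union bound: P[∪_{i=1}^{29} A_i] ≤ Σ_i P[A_i] ≤ 29·p = 29·(3/116) = 3/4.
Numerically: 3/4 ≈ 0.7500000.
Is 3/4 < 1? YES.
Since P[∪ A_i] ≤ 3/4 < 1, the complement has P[∩ A_i^c] ≥ 1 − 3/4 = 1/4 > 0, so some outcome avoids every A_i.

29·p = 3/4 ≈ 0.7500000; existence CERTIFIED by the union bound.


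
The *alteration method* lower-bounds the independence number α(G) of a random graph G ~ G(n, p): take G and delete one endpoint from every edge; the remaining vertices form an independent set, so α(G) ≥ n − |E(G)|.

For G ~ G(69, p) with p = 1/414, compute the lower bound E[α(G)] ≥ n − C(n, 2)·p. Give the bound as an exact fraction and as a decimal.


E[|E(G)|] = C(69, 2)·p = 2346 · (1/414) = 17/3.
E[α(G)] ≥ n − E[|E(G)|] = 69 − 17/3 = 190/3.
Numerically: ≈ 63.33333.
(This is only a lower bound; the true E[α(G)] may be larger.)

E[α(G)] ≥ 190/3 ≈ 63.33333.


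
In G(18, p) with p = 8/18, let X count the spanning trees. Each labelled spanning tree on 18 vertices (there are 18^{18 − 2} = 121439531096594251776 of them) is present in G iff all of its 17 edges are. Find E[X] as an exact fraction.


K_18 has 18^{18 − 2} = 121439531096594251776 labelled spanning trees.
For each such spanning tree H, let X_H = 1 if all 17 edges of H are present in G. Then P[X_H = 1] = p^{17} = (4/9)^{17} = 17179869184/16677181699666569.
Summing the indicators: E[X] = Σ_H E[X_H] = 121439531096594251776 · p^{17} = 121439531096594251776 · 17179869184/16677181699666569 = 1125899906842624/9.
Numerically: E[X] ≈ 1.251e+14.

E[X] = 121439531096594251776 · (4/9)^{17} = 1125899906842624/9 ≈ 1.251e+14.


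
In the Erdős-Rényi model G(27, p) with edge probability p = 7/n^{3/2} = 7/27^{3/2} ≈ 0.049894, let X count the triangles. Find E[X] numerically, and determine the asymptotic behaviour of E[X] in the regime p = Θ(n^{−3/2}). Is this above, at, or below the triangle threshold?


Number of potential triangles: C(27, 3) = 2925.
Each occurs with probability p³ ≈ (0.049894)³ ≈ 1.2421018e-04.
By linearity: E[X] = C(27, 3)·p³ ≈ 2925 · 1.2421018e-04 ≈ 0.36331.
Since α = 3/2 > 1, p = c/n^{3/2} = o(1/n) is below the triangle threshold p ~ 1/n. Asymptotically E[X] ~ (c³/6)·n^{3(1−α)} = (7³/6)·n^{-1.5} → 0, so by Markov's inequality G has no triangles w.h.p.

E[X] ≈ 0.36331; in regime p = Θ(1/n^{3/2}) E[X] tends to 0 (below the triangle threshold p ~ 1/n).


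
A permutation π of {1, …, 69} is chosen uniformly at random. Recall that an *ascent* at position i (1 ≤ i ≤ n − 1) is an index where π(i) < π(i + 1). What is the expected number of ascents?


Write X = Σ X_I over i = 1, …, 68, with X_I the indicator of one ascent.
There are 68 indicators.
For each fixed i, the pair (π(i), π(i+1)) is a uniformly random ordered pair of distinct values from {1, …, 69}; by symmetry P[π(i) < π(i+1)] = 1/2.
By linearity: E[X] = 68 · (1/2) = (69 − 1) · (1/2) = 34 ≈ 34.000000.

E[X] = 34 = 34.000000.


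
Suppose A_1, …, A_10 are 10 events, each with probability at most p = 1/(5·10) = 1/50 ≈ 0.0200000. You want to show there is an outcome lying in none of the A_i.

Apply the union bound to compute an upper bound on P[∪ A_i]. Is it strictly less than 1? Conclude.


Union bound: P[∪_{i=1}^{10} A_i] ≤ Σ_i P[A_i] ≤ 10·p = 10·(1/50) = 1/5.
Numerically: 1/5 ≈ 0.2000000.
Is 1/5 < 1? YES.
Since P[∪ A_i] ≤ 1/5 < 1, the complement has P[∩ A_i^c] ≥ 1 − 1/5 = 4/5 > 0, so some outcome avoids every A_i.

10·p = 1/5 ≈ 0.2000000; existence CERTIFIED by the union bound.


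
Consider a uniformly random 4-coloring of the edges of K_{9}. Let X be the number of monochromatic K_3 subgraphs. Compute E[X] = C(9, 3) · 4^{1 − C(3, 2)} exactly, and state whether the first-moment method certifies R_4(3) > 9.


E[X] = C(9, 3) · 4^{1 − 3} = 84 · 4^{−2} = 84/16.
As a reduced fraction: E[X] = 21/4 ≈ 5.250.
Is E[X] < 1? NO.
Since E[X] ≥ 1, the first-moment bound is inconclusive at n = 9; it does NOT by itself certify R_4(3) > 9.

E[X] = 21/4 ≈ 5.250; E[X] ≥ 1; first-moment method inconclusive here.


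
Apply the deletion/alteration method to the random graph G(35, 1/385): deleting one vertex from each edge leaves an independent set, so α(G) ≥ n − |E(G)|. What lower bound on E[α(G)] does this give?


E[|E(G)|] = C(35, 2)·p = 595 · (1/385) = 17/11.
E[α(G)] ≥ n − E[|E(G)|] = 35 − 17/11 = 368/11.
Numerically: ≈ 33.455.
(This is only a lower bound; the true E[α(G)] may be larger.)

E[α(G)] ≥ 368/11 ≈ 33.455.


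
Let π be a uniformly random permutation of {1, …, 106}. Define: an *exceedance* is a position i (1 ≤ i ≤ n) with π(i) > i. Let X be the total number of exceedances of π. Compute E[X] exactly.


Write X = Σ_{i=1}^{106} X_i, where X_i = 1_{π(i) > i}.
For each fixed i, π(i) is uniform over {1, …, 106} (marginal of a uniform permutation), so P[π(i) > i] = (n − i)/n. Summing: Σ_{i=1}^{106} (n − i)/n = (0 + 1 + … + 105)/106 = 106(106 − 1)/(2·106) = (106 − 1)/2.
Hence E[X] = Σ_{i=1}^{106} (106 − i)/106 = 105/2 ≈ 52.5000.

E[X] = 105/2 = 52.5000.


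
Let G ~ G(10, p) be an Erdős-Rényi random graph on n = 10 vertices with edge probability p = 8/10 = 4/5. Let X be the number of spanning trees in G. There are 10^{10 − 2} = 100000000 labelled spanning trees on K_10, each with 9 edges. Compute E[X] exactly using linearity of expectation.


K_10 has 10^{10 − 2} = 100000000 labelled spanning trees.
For each such spanning tree H, let X_H = 1 if all 9 edges of H are present in G. Then P[X_H = 1] = p^{9} = (4/5)^{9} = 262144/1953125.
By linearity of expectation: E[X] = Σ_H E[X_H] = 100000000 · p^{9} = 100000000 · 262144/1953125 = 67108864/5.
Numerically: E[X] ≈ 1.34218e+07.

E[X] = 100000000 · (4/5)^{9} = 67108864/5 ≈ 1.34218e+07.


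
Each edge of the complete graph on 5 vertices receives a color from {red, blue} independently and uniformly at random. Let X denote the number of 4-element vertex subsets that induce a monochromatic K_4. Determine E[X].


Let X = Σ_S X_S over the C(5, 4) = 5 subsets S of size 4, where X_S = 1 if the K_4 on S is monochromatic.
For a fixed S, the K_4 on S has C(4, 2) = 6 edges. P[all 6 edges red] = (1/2)^6, and likewise for blue, so P[monochromatic] = 2·(1/2)^6 = 2^{1 − 6} = 1/32.
By linearity: E[X] = C(5, 4) · 2^{1 − 6} = 5 · 1/32 = 5/32.
Numerically: E[X] ≈ 0.1562.

E[X] = C(5,4)·2^(1−C(4,2)) = 5/32 ≈ 0.1562.


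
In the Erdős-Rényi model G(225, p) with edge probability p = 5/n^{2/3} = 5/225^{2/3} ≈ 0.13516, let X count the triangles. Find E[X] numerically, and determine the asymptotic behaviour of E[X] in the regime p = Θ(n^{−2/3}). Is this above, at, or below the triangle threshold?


Number of potential triangles: C(225, 3) = 1873200.
Each occurs with probability p³ ≈ (0.13516)³ ≈ 2.46913580e-03.
By linearity: E[X] = C(225, 3)·p³ ≈ 1873200 · 2.46913580e-03 ≈ 4625.185185.
Since α = 2/3 < 1, p = c/n^{2/3} ≫ 1/n is above the triangle threshold p ~ 1/n. Asymptotically E[X] ~ (c³/6)·n^{3(1−α)} = (5³/6)·n^{1} → ∞; triangles are abundant w.h.p.

E[X] ≈ 4625.185185; in regime p = Θ(1/n^{2/3}) E[X] diverges (above the triangle threshold p ~ 1/n).


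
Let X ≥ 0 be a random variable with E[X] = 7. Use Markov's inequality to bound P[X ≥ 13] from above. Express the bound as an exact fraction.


μ = E[X] = 7, a = 13.
Markov: P[X ≥ 13] ≤ μ/a = (7)/13 = 7/13.
Numerically: ≈ 0.538.
(Since a = 13 > μ = 7.000, the bound 7/13 is < 1 and informative.)

P[X ≥ 13] ≤ 7/13 ≈ 0.538.


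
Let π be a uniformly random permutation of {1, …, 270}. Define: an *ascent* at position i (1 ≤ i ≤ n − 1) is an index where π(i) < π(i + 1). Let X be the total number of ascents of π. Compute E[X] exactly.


Write X = Σ X_I over i = 1, …, 269, with X_I the indicator of one ascent.
There are 269 indicators.
For each fixed i, the pair (π(i), π(i+1)) is a uniformly random ordered pair of distinct values from {1, …, 270}; by symmetry P[π(i) < π(i+1)] = 1/2.
By linearity: E[X] = 269 · (1/2) = (270 − 1) · (1/2) = 269/2 ≈ 134.5000.

E[X] = 269/2 = 134.5000.


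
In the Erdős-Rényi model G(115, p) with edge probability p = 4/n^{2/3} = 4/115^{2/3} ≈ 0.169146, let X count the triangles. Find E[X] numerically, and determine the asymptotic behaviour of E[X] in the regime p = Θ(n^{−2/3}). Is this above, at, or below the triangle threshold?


Number of potential triangles: C(115, 3) = 246905.
Each occurs with probability p³ ≈ (0.169146)³ ≈ 4.83931947e-03.
By linearity: E[X] = C(115, 3)·p³ ≈ 246905 · 4.83931947e-03 ≈ 1194.852174.
Since α = 2/3 < 1, p = c/n^{2/3} ≫ 1/n is above the triangle threshold p ~ 1/n. Asymptotically E[X] ~ (c³/6)·n^{3(1−α)} = (4³/6)·n^{1} → ∞; triangles are abundant w.h.p.

E[X] ≈ 1194.852174; in regime p = Θ(1/n^{2/3}) E[X] diverges (above the triangle threshold p ~ 1/n).


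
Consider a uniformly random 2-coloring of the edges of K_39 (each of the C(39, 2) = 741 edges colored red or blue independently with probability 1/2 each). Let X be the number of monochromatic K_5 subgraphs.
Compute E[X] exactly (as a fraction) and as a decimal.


Let X = Σ_S X_S over the C(39, 5) = 575757 subsets S of size 5, where X_S = 1 if the K_5 on S is monochromatic.
For a fixed S, the K_5 on S has C(5, 2) = 10 edges. P[all 10 edges red] = (1/2)^10, and likewise for blue, so P[monochromatic] = 2·(1/2)^10 = 2^{1 − 10} = 1/512.
Summing: E[X] = C(39, 5) · 2^{1 − 10} = 575757 · 1/512 = 575757/512.
Numerically: E[X] ≈ 1124.525391.

E[X] = C(39,5)·2^(1−C(5,2)) = 575757/512 ≈ 1124.525391.


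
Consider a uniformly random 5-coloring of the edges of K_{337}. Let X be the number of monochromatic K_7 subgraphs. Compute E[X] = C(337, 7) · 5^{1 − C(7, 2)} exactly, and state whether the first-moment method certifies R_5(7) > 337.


E[X] = C(337, 7) · 5^{1 − 21} = 91989916924632 · 5^{−20} = 91989916924632/95367431640625.
As a reduced fraction: E[X] = 91989916924632/95367431640625 ≈ 0.965.
Is E[X] < 1? YES.
Since E[X] < 1, there exists a 5-coloring of K_{337} with no monochromatic K_7; hence R_5(7) > 337.

E[X] = 91989916924632/95367431640625 ≈ 0.965; E[X] < 1, so R_5(7) > 337.


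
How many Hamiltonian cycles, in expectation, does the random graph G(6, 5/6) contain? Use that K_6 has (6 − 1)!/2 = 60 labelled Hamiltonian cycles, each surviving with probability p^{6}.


K_6 has (6 − 1)!/2 = 60 labelled Hamiltonian cycles.
For each such Hamiltonian cycle H, let X_H = 1 if all 6 edges of H are present in G. Then P[X_H = 1] = p^{6} = (5/6)^{6} = 15625/46656.
Summing the indicators: E[X] = Σ_H E[X_H] = 60 · p^{6} = 60 · 15625/46656 = 78125/3888.
Numerically: E[X] ≈ 20.094.

E[X] = 60 · (5/6)^{6} = 78125/3888 ≈ 20.094.


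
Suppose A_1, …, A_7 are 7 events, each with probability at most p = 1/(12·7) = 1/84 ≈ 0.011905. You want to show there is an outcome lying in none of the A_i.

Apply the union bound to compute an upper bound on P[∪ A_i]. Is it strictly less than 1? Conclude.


Union bound: P[∪_{i=1}^{7} A_i] ≤ Σ_i P[A_i] ≤ 7·p = 7·(1/84) = 1/12.
Numerically: 1/12 ≈ 0.083333.
Is 1/12 < 1? YES.
Since P[∪ A_i] ≤ 1/12 < 1, the complement has P[∩ A_i^c] ≥ 1 − 1/12 = 11/12 > 0, so some outcome avoids every A_i.

7·p = 1/12 ≈ 0.083333; existence CERTIFIED by the union bound.


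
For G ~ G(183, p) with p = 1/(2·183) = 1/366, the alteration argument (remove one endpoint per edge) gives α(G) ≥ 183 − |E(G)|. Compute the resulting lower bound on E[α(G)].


E[|E(G)|] = C(183, 2)·p = 16653 · (1/366) = 91/2.
E[α(G)] ≥ n − E[|E(G)|] = 183 − 91/2 = 275/2.
Numerically: ≈ 137.50000.
(This is only a lower bound; the true E[α(G)] may be larger.)

E[α(G)] ≥ 275/2 ≈ 137.50000.


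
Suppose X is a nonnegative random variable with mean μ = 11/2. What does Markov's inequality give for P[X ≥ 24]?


μ = E[X] = 11/2, a = 24.
Markov: P[X ≥ 24] ≤ μ/a = (11/2)/24 = 11/48.
Numerically: ≈ 0.229.
(Since a = 24 > μ = 5.500, the bound 11/48 is < 1 and informative.)

P[X ≥ 24] ≤ 11/48 ≈ 0.229.


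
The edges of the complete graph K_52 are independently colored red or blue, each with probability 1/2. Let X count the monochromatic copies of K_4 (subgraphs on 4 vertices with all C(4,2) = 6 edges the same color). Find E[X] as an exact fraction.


Let X = Σ_S X_S over the C(52, 4) = 270725 subsets S of size 4, where X_S = 1 if the K_4 on S is monochromatic.
For a fixed S, the K_4 on S has C(4, 2) = 6 edges. P[all 6 edges red] = (1/2)^6, and likewise for blue, so P[monochromatic] = 2·(1/2)^6 = 2^{1 − 6} = 1/32.
Summing: E[X] = C(52, 4) · 2^{1 − 6} = 270725 · 1/32 = 270725/32.
Numerically: E[X] ≈ 8460.15625.

E[X] = C(52,4)·2^(1−C(4,2)) = 270725/32 ≈ 8460.15625.


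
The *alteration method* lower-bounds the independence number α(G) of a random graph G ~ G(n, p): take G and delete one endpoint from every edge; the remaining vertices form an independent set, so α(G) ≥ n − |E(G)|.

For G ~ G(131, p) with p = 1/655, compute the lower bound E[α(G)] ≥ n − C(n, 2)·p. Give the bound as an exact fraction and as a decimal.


E[|E(G)|] = C(131, 2)·p = 8515 · (1/655) = 13.
E[α(G)] ≥ n − E[|E(G)|] = 131 − 13 = 118.
Numerically: ≈ 118.000000.
(This is only a lower bound; the true E[α(G)] may be larger.)

E[α(G)] ≥ 118 ≈ 118.000000.


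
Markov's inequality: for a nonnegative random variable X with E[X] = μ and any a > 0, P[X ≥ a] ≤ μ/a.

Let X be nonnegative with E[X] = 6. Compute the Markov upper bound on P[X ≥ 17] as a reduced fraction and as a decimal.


μ = E[X] = 6, a = 17.
Markov: P[X ≥ 17] ≤ μ/a = (6)/17 = 6/17.
Numerically: ≈ 0.353.
(Since a = 17 > μ = 6.000, the bound 6/17 is < 1 and informative.)

P[X ≥ 17] ≤ 6/17 ≈ 0.353.


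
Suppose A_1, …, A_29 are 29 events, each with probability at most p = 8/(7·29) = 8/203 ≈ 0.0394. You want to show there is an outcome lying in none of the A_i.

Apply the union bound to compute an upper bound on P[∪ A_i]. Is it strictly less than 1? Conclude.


Union bound: P[∪_{i=1}^{29} A_i] ≤ Σ_i P[A_i] ≤ 29·p = 29·(8/203) = 8/7.
Numerically: 8/7 ≈ 1.1429.
Is 8/7 < 1? NO.
Since the bound 8/7 is ≥ 1, the union bound is uninformative here; it does NOT by itself certify existence.

29·p = 8/7 ≈ 1.1429; existence NOT certified by the union bound.


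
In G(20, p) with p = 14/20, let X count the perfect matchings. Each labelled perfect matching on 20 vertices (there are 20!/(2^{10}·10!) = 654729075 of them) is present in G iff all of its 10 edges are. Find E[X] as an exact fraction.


K_20 has 20!/(2^{10}·10!) = 654729075 labelled perfect matchings.
For each such perfect matching H, let X_H = 1 if all 10 edges of H are present in G. Then P[X_H = 1] = p^{10} = (7/10)^{10} = 282475249/10000000000.
Summing the indicators: E[X] = Σ_H E[X_H] = 654729075 · p^{10} = 654729075 · 282475249/10000000000 = 7397790339526587/400000000.
Numerically: E[X] ≈ 1.85e+07.

E[X] = 654729075 · (7/10)^{10} = 7397790339526587/400000000 ≈ 1.85e+07.


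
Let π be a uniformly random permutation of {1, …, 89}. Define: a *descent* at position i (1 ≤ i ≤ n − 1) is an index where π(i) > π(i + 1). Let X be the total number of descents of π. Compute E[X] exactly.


Write X = Σ X_I over i = 1, …, 88, with X_I the indicator of one descent.
There are 88 indicators.
For each fixed i, the pair (π(i), π(i+1)) is a uniformly random ordered pair of distinct values from {1, …, 89}; by symmetry P[π(i) > π(i+1)] = 1/2.
By linearity: E[X] = 88 · (1/2) = (89 − 1) · (1/2) = 44 ≈ 44.000000.

E[X] = 44 = 44.000000.


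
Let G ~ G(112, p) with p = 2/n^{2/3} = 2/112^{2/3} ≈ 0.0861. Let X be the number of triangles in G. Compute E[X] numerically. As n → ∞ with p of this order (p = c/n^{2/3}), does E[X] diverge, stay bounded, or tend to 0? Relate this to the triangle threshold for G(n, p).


Number of potential triangles: C(112, 3) = 227920.
Each occurs with probability p³ ≈ (0.0861)³ ≈ 6.37755e-04.
By linearity: E[X] = C(112, 3)·p³ ≈ 227920 · 6.37755e-04 ≈ 145.357.
Since α = 2/3 < 1, p = c/n^{2/3} ≫ 1/n is above the triangle threshold p ~ 1/n. Asymptotically E[X] ~ (c³/6)·n^{3(1−α)} = (2³/6)·n^{1} → ∞; triangles are abundant w.h.p.

E[X] ≈ 145.357; in regime p = Θ(1/n^{2/3}) E[X] diverges (above the triangle threshold p ~ 1/n).


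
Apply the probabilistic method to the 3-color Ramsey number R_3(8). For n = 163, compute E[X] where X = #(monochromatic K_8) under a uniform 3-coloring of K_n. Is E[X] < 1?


E[X] = C(163, 8) · 3^{1 − 28} = 10380216608892 · 3^{−27} = 10380216608892/7625597484987.
As a reduced fraction: E[X] = 128150822332/94143178827 ≈ 1.3612.
Is E[X] < 1? NO.
Since E[X] ≥ 1, the first-moment bound is inconclusive at n = 163; it does NOT by itself certify R_3(8) > 163.

E[X] = 128150822332/94143178827 ≈ 1.3612; E[X] ≥ 1; first-moment method inconclusive here.


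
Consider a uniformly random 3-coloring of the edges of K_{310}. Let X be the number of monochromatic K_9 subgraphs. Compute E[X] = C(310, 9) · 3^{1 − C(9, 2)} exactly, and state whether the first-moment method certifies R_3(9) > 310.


E[X] = C(310, 9) · 3^{1 − 36} = 64802334749614660 · 3^{−35} = 64802334749614660/50031545098999707.
As a reduced fraction: E[X] = 64802334749614660/50031545098999707 ≈ 1.29523.
Is E[X] < 1? NO.
Since E[X] ≥ 1, the first-moment bound is inconclusive at n = 310; it does NOT by itself certify R_3(9) > 310.

E[X] = 64802334749614660/50031545098999707 ≈ 1.29523; E[X] ≥ 1; first-moment method inconclusive here.


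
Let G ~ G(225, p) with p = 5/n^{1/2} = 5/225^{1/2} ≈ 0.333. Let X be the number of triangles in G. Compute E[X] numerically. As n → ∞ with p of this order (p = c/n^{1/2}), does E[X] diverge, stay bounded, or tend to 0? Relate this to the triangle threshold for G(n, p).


Number of potential triangles: C(225, 3) = 1873200.
Each occurs with probability p³ ≈ (0.333)³ ≈ 3.70370e-02.
By linearity: E[X] = C(225, 3)·p³ ≈ 1873200 · 3.70370e-02 ≈ 69377.778.
Since α = 1/2 < 1, p = c/n^{1/2} ≫ 1/n is above the triangle threshold p ~ 1/n. Asymptotically E[X] ~ (c³/6)·n^{3(1−α)} = (5³/6)·n^{1.5} → ∞; triangles are abundant w.h.p.

E[X] ≈ 69377.778; in regime p = Θ(1/n^{1/2}) E[X] diverges (above the triangle threshold p ~ 1/n).


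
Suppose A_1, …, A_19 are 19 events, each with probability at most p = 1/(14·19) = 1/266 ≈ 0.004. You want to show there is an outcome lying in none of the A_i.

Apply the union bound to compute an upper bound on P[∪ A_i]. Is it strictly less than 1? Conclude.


Union bound: P[∪_{i=1}^{19} A_i] ≤ Σ_i P[A_i] ≤ 19·p = 19·(1/266) = 1/14.
Numerically: 1/14 ≈ 0.071.
Is 1/14 < 1? YES.
Since P[∪ A_i] ≤ 1/14 < 1, the complement has P[∩ A_i^c] ≥ 1 − 1/14 = 13/14 > 0, so some outcome avoids every A_i.

19·p = 1/14 ≈ 0.071; existence CERTIFIED by the union bound.


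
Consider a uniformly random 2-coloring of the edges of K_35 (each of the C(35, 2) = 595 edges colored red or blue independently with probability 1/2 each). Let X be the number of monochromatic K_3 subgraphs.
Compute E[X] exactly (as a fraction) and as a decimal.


Let X = Σ_S X_S over the C(35, 3) = 6545 subsets S of size 3, where X_S = 1 if the K_3 on S is monochromatic.
For a fixed S, the K_3 on S has C(3, 2) = 3 edges. P[all 3 edges red] = (1/2)^3, and likewise for blue, so P[monochromatic] = 2·(1/2)^3 = 2^{1 − 3} = 1/4.
By linearity of expectation: E[X] = C(35, 3) · 2^{1 − 3} = 6545 · 1/4 = 6545/4.
Numerically: E[X] ≈ 1636.2500.

E[X] = C(35,3)·2^(1−C(3,2)) = 6545/4 ≈ 1636.2500.


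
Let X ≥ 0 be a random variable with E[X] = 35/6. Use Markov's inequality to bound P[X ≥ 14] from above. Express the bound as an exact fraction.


μ = E[X] = 35/6, a = 14.
Markov: P[X ≥ 14] ≤ μ/a = (35/6)/14 = 5/12.
Numerically: ≈ 0.416667.
(Since a = 14 > μ = 5.833333, the bound 5/12 is < 1 and informative.)

P[X ≥ 14] ≤ 5/12 ≈ 0.416667.


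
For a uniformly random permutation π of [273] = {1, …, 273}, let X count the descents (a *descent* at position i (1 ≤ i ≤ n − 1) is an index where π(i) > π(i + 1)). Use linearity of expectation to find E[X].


Write X = Σ X_I over i = 1, …, 272, with X_I the indicator of one descent.
There are 272 indicators.
For each fixed i, the pair (π(i), π(i+1)) is a uniformly random ordered pair of distinct values from {1, …, 273}; by symmetry P[π(i) > π(i+1)] = 1/2.
By linearity: E[X] = 272 · (1/2) = (273 − 1) · (1/2) = 136 ≈ 136.000.

E[X] = 136 = 136.000.


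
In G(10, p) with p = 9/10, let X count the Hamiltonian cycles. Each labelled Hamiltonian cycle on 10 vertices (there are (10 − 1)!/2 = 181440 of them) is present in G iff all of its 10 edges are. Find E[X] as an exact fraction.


K_10 has (10 − 1)!/2 = 181440 labelled Hamiltonian cycles.
For each such Hamiltonian cycle H, let X_H = 1 if all 10 edges of H are present in G. Then P[X_H = 1] = p^{10} = (9/10)^{10} = 3486784401/10000000000.
By linearity: E[X] = Σ_H E[X_H] = 181440 · p^{10} = 181440 · 3486784401/10000000000 = 1977006755367/31250000.
Numerically: E[X] ≈ 6.33e+04.

E[X] = 181440 · (9/10)^{10} = 1977006755367/31250000 ≈ 6.33e+04.


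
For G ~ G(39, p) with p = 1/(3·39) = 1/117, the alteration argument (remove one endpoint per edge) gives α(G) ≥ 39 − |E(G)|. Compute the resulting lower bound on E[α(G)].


E[|E(G)|] = C(39, 2)·p = 741 · (1/117) = 19/3.
E[α(G)] ≥ n − E[|E(G)|] = 39 − 19/3 = 98/3.
Numerically: ≈ 32.66667.
(This is only a lower bound; the true E[α(G)] may be larger.)

E[α(G)] ≥ 98/3 ≈ 32.66667.


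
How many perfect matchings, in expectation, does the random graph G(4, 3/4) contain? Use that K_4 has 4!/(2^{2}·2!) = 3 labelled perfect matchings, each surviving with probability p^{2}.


K_4 has 4!/(2^{2}·2!) = 3 labelled perfect matchings.
For each such perfect matching H, let X_H = 1 if all 2 edges of H are present in G. Then P[X_H = 1] = p^{2} = (3/4)^{2} = 9/16.
By linearity of expectation: E[X] = Σ_H E[X_H] = 3 · p^{2} = 3 · 9/16 = 27/16.
Numerically: E[X] ≈ 1.69.

E[X] = 3 · (3/4)^{2} = 27/16 ≈ 1.69.


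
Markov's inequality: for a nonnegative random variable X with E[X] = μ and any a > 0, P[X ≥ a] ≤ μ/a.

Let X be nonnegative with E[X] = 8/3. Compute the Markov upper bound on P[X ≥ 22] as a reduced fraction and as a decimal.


μ = E[X] = 8/3, a = 22.
Markov: P[X ≥ 22] ≤ μ/a = (8/3)/22 = 4/33.
Numerically: ≈ 0.1212.
(Since a = 22 > μ = 2.6667, the bound 4/33 is < 1 and informative.)

P[X ≥ 22] ≤ 4/33 ≈ 0.1212.


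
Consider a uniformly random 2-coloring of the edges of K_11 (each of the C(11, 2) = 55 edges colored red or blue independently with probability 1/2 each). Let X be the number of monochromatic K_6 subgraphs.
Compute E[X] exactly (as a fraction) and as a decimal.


Let X = Σ_S X_S over the C(11, 6) = 462 subsets S of size 6, where X_S = 1 if the K_6 on S is monochromatic.
For a fixed S, the K_6 on S has C(6, 2) = 15 edges. P[all 15 edges red] = (1/2)^15, and likewise for blue, so P[monochromatic] = 2·(1/2)^15 = 2^{1 − 15} = 1/16384.
By linearity of expectation: E[X] = C(11, 6) · 2^{1 − 15} = 462 · 1/16384 = 231/8192.
Numerically: E[X] ≈ 0.02820.

E[X] = C(11,6)·2^(1−C(6,2)) = 231/8192 ≈ 0.02820.


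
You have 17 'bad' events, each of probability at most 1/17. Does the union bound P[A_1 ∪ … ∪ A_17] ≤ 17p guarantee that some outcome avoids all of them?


Union bound: P[∪_{i=1}^{17} A_i] ≤ Σ_i P[A_i] ≤ 17·p = 17·(1/17) = 1.
Numerically: 1 ≈ 1.00000.
Is 1 < 1? NO.
Since the bound 1 is ≥ 1, the union bound is uninformative here; it does NOT by itself certify existence.

17·p = 1 ≈ 1.00000; existence NOT certified by the union bound.


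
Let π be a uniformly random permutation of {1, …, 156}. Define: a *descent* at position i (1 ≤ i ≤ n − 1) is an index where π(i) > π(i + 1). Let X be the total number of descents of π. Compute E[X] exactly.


Write X = Σ X_I over i = 1, …, 155, with X_I the indicator of one descent.
There are 155 indicators.
For each fixed i, the pair (π(i), π(i+1)) is a uniformly random ordered pair of distinct values from {1, …, 156}; by symmetry P[π(i) > π(i+1)] = 1/2.
By linearity: E[X] = 155 · (1/2) = (156 − 1) · (1/2) = 155/2 ≈ 77.500.

E[X] = 155/2 = 77.500.


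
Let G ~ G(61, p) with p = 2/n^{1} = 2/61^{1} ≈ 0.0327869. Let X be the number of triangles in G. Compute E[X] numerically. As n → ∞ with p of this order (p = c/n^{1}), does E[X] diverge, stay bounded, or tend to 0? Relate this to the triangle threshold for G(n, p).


Number of potential triangles: C(61, 3) = 35990.
Each occurs with probability p³ ≈ (0.0327869)³ ≈ 3.52452408e-05.
By linearity: E[X] = C(61, 3)·p³ ≈ 35990 · 3.52452408e-05 ≈ 1.268476.
Here α = 1, so p = 2/n is exactly at the triangle threshold p ~ 1/n. Asymptotically E[X] → c³/6 = 2³/6 = 4/3 ≈ 1.333333, a bounded constant. In this regime the triangle count is asymptotically Poisson(c³/6).

E[X] ≈ 1.268476; in regime p = Θ(1/n^{1}) E[X] stays bounded (at the triangle threshold p ~ 1/n).


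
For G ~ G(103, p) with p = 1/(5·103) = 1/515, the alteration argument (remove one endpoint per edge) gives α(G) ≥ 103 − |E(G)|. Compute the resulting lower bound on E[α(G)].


E[|E(G)|] = C(103, 2)·p = 5253 · (1/515) = 51/5.
E[α(G)] ≥ n − E[|E(G)|] = 103 − 51/5 = 464/5.
Numerically: ≈ 92.80000.
(This is only a lower bound; the true E[α(G)] may be larger.)

E[α(G)] ≥ 464/5 ≈ 92.80000.


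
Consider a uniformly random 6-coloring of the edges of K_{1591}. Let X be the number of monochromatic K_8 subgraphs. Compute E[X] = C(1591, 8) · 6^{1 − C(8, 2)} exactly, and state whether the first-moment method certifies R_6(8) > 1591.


E[X] = C(1591, 8) · 6^{1 − 28} = 1000427749141189953870 · 6^{−27} = 1000427749141189953870/1023490369077469249536.
As a reduced fraction: E[X] = 55579319396732775215/56860576059859402752 ≈ 0.977467.
Is E[X] < 1? YES.
Since E[X] < 1, there exists a 6-coloring of K_{1591} with no monochromatic K_8; hence R_6(8) > 1591.

E[X] = 55579319396732775215/56860576059859402752 ≈ 0.977467; E[X] < 1, so R_6(8) > 1591.


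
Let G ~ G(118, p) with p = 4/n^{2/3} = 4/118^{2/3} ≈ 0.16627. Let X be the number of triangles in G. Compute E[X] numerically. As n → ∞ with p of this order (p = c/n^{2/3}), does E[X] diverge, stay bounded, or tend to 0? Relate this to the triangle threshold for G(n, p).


Number of potential triangles: C(118, 3) = 266916.
Each occurs with probability p³ ≈ (0.16627)³ ≈ 4.5963804e-03.
By linearity: E[X] = C(118, 3)·p³ ≈ 266916 · 4.5963804e-03 ≈ 1226.84746.
Since α = 2/3 < 1, p = c/n^{2/3} ≫ 1/n is above the triangle threshold p ~ 1/n. Asymptotically E[X] ~ (c³/6)·n^{3(1−α)} = (4³/6)·n^{1} → ∞; triangles are abundant w.h.p.

E[X] ≈ 1226.84746; in regime p = Θ(1/n^{2/3}) E[X] diverges (above the triangle threshold p ~ 1/n).


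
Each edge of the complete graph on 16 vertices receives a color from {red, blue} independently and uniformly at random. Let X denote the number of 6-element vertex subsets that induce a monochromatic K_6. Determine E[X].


Let X = Σ_S X_S over the C(16, 6) = 8008 subsets S of size 6, where X_S = 1 if the K_6 on S is monochromatic.
For a fixed S, the K_6 on S has C(6, 2) = 15 edges. P[all 15 edges red] = (1/2)^15, and likewise for blue, so P[monochromatic] = 2·(1/2)^15 = 2^{1 − 15} = 1/16384.
By linearity: E[X] = C(16, 6) · 2^{1 − 15} = 8008 · 1/16384 = 1001/2048.
Numerically: E[X] ≈ 0.489.

E[X] = C(16,6)·2^(1−C(6,2)) = 1001/2048 ≈ 0.489.


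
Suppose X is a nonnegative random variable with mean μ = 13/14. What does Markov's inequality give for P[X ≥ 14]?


μ = E[X] = 13/14, a = 14.
Markov: P[X ≥ 14] ≤ μ/a = (13/14)/14 = 13/196.
Numerically: ≈ 0.06633.
(Since a = 14 > μ = 0.92857, the bound 13/196 is < 1 and informative.)

P[X ≥ 14] ≤ 13/196 ≈ 0.06633.


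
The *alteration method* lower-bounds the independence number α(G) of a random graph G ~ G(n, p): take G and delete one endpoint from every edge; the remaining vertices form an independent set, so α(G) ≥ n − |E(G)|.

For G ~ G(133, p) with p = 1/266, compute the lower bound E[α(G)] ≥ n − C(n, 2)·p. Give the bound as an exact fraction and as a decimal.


E[|E(G)|] = C(133, 2)·p = 8778 · (1/266) = 33.
E[α(G)] ≥ n − E[|E(G)|] = 133 − 33 = 100.
Numerically: ≈ 100.00000.
(This is only a lower bound; the true E[α(G)] may be larger.)

E[α(G)] ≥ 100 ≈ 100.00000.


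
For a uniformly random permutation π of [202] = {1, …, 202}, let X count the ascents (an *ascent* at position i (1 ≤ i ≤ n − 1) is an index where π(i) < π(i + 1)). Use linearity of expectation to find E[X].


Write X = Σ X_I over i = 1, …, 201, with X_I the indicator of one ascent.
There are 201 indicators.
For each fixed i, the pair (π(i), π(i+1)) is a uniformly random ordered pair of distinct values from {1, …, 202}; by symmetry P[π(i) < π(i+1)] = 1/2.
By linearity: E[X] = 201 · (1/2) = (202 − 1) · (1/2) = 201/2 ≈ 100.500.

E[X] = 201/2 = 100.500.


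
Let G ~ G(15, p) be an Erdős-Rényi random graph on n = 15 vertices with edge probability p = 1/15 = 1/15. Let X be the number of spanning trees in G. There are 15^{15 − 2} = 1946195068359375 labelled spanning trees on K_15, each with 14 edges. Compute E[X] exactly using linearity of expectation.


K_15 has 15^{15 − 2} = 1946195068359375 labelled spanning trees.
For each such spanning tree H, let X_H = 1 if all 14 edges of H are present in G. Then P[X_H = 1] = p^{14} = (1/15)^{14} = 1/29192926025390625.
By linearity: E[X] = Σ_H E[X_H] = 1946195068359375 · p^{14} = 1946195068359375 · 1/29192926025390625 = 1/15.
Numerically: E[X] ≈ 0.0667.

E[X] = 1946195068359375 · (1/15)^{14} = 1/15 ≈ 0.0667.
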